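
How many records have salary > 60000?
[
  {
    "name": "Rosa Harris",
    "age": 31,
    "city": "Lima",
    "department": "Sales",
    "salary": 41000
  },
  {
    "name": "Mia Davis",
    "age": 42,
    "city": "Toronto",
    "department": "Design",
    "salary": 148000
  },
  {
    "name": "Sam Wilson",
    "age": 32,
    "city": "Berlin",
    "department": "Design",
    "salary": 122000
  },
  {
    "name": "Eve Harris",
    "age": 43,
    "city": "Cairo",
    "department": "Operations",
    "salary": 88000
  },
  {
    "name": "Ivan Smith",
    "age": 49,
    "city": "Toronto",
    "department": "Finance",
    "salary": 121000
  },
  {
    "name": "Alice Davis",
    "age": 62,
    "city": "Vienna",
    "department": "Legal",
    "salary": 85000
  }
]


Data: 6 records
Condition: salary > 60000

Checking each record:
  Rosa Harris: 41000
  Mia Davis: 148000 MATCH
  Sam Wilson: 122000 MATCH
  Eve Harris: 88000 MATCH
  Ivan Smith: 121000 MATCH
  Alice Davis: 85000 MATCH

Count: 5

5


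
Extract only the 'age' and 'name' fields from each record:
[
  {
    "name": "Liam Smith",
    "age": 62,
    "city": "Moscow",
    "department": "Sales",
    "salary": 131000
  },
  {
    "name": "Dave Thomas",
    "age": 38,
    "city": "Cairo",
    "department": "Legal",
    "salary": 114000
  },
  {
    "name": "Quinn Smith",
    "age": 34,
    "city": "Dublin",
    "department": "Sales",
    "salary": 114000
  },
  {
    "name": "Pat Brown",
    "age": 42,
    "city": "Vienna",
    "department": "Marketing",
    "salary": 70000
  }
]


Original: 4 records with fields: name, age, city, department, salary
Keep: ['age', 'name']
Drop: ['city', 'department', 'salary']
Result: 4 records, 2 fields each

[
  {
    "age": 62,
    "name": "Liam Smith"
  },
  {
    "age": 38,
    "name": "Dave Thomas"
  },
  {
    "age": 34,
    "name": "Quinn Smith"
  },
  {
    "age": 42,
    "name": "Pat Brown"
  }
]


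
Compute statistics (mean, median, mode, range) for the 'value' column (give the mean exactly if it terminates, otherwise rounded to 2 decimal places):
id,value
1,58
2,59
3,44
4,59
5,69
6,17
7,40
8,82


Data: [58, 59, 44, 59, 69, 17, 40, 82]
Count: 8
Sum: 428
Mean: 428/8 = 53.5
Sorted: [17, 40, 44, 58, 59, 59, 69, 82]
Median: 58.5
Mode: 59 (2 times)
Range: 82 - 17 = 65
Min: 17, Max: 82

mean=53.5, median=58.5, mode=59, range=65


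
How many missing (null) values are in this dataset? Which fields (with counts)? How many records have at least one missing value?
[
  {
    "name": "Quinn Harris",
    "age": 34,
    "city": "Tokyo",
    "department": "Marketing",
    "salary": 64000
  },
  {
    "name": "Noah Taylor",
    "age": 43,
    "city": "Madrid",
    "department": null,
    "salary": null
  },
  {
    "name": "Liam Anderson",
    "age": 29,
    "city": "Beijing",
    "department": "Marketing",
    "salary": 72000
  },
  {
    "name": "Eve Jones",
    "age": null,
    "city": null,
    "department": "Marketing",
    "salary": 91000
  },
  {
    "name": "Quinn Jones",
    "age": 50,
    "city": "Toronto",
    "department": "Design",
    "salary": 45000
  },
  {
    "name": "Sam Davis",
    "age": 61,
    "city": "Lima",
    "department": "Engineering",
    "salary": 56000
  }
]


Checking for missing (null) values in 6 records:

  Quinn Harris: complete
  Noah Taylor: department, salary
  Liam Anderson: complete
  Eve Jones: age, city
  Quinn Jones: complete
  Sam Davis: complete

Per field:
  name: 0 missing
  age: 1 missing
  city: 1 missing
  department: 1 missing
  salary: 1 missing

Total missing values: 4
Records with any missing: 2

4 missing values (age: 1, city: 1, department: 1, salary: 1); 2 incomplete records


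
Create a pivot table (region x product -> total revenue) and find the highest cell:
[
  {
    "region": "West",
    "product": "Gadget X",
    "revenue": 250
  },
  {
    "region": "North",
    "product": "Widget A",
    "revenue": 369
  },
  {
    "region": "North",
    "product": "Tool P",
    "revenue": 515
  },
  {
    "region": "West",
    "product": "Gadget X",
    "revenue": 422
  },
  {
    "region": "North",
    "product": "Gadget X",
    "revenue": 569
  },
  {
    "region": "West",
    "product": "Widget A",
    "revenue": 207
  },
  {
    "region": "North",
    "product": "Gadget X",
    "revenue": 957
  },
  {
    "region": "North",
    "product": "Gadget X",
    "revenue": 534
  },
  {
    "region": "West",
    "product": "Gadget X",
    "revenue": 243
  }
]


Pivot: region (rows) x product (columns) -> total revenue

     Gadget X      Tool P        Widget A    
North         2060           515           369  
West           915             0           207  

Highest: North / Gadget X = $2060

North / Gadget X = $2060


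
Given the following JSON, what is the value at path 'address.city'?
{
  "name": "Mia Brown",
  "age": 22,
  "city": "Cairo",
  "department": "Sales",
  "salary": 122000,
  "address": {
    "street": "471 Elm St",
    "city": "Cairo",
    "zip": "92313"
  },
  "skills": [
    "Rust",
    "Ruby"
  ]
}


Query: address.city
Path: address -> city
Value: Cairo

Cairo


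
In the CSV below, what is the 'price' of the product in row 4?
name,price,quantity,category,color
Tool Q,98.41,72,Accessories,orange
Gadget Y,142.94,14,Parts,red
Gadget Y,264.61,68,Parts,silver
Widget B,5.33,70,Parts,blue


Query: Row 4 ('Widget B'), column 'price'
Value: 5.33

5.33


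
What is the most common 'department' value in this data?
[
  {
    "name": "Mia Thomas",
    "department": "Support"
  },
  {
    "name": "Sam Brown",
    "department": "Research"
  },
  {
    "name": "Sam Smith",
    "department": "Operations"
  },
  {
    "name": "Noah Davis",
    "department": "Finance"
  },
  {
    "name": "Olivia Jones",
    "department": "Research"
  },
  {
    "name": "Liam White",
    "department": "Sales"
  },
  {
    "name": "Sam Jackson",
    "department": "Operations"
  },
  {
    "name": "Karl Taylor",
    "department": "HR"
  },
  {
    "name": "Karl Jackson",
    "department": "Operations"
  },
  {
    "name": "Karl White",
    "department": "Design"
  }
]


Counting 'department' values across 10 records:

  Operations: 3 ###
  Research: 2 ##
  Support: 1 #
  Finance: 1 #
  Sales: 1 #
  HR: 1 #
  Design: 1 #

Most common: Operations (3 times)

Operations (3 times)


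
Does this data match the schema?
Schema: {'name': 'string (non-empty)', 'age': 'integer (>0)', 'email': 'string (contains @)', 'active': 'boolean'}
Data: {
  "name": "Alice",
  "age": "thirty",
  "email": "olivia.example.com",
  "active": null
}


Validating each field against schema:
  name: OK (non-empty string)
  age: FAIL ("thirty" is not an integer)
  email: FAIL ("olivia.example.com" does not contain @)
  active: FAIL (null is not a boolean)

Result: INVALID (3 errors: age, email, active)

INVALID (3 errors: age, email, active)


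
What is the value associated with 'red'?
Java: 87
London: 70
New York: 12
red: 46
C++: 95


Looking up key 'red'
Value: 46

46


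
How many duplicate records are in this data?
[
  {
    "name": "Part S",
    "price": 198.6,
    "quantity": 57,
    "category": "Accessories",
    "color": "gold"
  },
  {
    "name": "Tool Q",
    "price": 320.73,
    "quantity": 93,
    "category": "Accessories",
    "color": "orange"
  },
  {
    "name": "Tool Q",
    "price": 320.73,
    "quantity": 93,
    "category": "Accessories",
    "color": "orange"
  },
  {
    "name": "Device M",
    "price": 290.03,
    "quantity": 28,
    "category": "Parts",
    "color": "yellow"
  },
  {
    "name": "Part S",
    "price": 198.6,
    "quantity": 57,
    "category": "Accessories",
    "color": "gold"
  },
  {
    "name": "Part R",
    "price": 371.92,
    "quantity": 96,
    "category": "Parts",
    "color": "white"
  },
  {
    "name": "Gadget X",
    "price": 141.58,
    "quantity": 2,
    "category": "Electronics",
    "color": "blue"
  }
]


Checking 7 records for duplicates:

  Row 1: Part S ($198.6, qty 57)
  Row 2: Tool Q ($320.73, qty 93)
  Row 3: Tool Q ($320.73, qty 93) <-- DUPLICATE
  Row 4: Device M ($290.03, qty 28)
  Row 5: Part S ($198.6, qty 57) <-- DUPLICATE
  Row 6: Part R ($371.92, qty 96)
  Row 7: Gadget X ($141.58, qty 2)

Duplicates found: 2
Unique records: 5

2 duplicates, 5 unique


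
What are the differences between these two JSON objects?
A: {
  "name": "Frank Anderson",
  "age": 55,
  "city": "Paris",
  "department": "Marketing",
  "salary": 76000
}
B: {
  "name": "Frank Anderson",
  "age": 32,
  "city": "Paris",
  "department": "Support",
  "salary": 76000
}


Comparing each field (in key order):
  name: same
  age: DIFFERENT
  city: same
  department: DIFFERENT
  salary: same
Differences:
  age: 55 -> 32
  department: Marketing -> Support

2 field(s) changed

2 changes: age, department


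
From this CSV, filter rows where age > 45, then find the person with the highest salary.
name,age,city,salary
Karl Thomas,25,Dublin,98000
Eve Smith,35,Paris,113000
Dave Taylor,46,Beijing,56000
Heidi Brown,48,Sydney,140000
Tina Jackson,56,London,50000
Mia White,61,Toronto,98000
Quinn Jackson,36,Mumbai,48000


Filter: age > 45
Sort by: salary (descending)

Filtered records (4):
  Heidi Brown, age 48, salary $140000
  Mia White, age 61, salary $98000
  Dave Taylor, age 46, salary $56000
  Tina Jackson, age 56, salary $50000

Highest salary: Heidi Brown ($140000)

Heidi Brown


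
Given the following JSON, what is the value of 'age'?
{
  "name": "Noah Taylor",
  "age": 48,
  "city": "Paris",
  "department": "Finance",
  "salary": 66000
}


Looking up field 'age'
Value: 48

48


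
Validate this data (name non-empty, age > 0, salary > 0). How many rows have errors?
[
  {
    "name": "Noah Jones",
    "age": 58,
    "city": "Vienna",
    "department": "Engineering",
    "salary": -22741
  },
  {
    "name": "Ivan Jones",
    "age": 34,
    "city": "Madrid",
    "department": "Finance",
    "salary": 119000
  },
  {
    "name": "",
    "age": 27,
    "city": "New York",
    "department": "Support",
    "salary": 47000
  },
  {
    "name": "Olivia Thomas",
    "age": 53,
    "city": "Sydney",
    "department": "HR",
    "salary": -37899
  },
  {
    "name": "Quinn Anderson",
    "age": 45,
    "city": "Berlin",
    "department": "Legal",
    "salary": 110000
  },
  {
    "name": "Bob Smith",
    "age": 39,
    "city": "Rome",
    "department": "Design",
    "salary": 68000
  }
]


Validating 6 records:
Rules: name non-empty, age > 0, salary > 0

  Row 1 (Noah Jones): negative salary: -22741
  Row 2 (Ivan Jones): OK
  Row 3 (???): empty name
  Row 4 (Olivia Thomas): negative salary: -37899
  Row 5 (Quinn Anderson): OK
  Row 6 (Bob Smith): OK

Total errors: 3

3 errors


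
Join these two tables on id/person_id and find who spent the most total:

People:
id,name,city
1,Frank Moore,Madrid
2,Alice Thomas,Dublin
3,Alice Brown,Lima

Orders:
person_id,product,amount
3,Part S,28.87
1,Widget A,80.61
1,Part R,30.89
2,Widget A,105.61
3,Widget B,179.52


Join on: people.id = orders.person_id

Joined rows:
  Alice Brown (Lima) bought Part S for $28.87
  Frank Moore (Madrid) bought Widget A for $80.61
  Frank Moore (Madrid) bought Part R for $30.89
  Alice Thomas (Dublin) bought Widget A for $105.61
  Alice Brown (Lima) bought Widget B for $179.52

Total per person:
  Alice Brown: $208.39
  Frank Moore: $111.50
  Alice Thomas: $105.61

Top spender: Alice Brown ($208.39)

Alice Brown ($208.39)


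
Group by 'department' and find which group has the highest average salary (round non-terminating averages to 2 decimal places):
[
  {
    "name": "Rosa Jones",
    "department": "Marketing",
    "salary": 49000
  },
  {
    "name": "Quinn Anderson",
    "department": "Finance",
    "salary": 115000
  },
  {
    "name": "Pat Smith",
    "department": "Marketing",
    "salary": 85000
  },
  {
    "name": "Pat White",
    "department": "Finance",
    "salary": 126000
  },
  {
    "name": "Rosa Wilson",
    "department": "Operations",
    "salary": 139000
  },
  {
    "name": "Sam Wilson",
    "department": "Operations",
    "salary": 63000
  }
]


Group by: department

Groups:
  Finance: 2 people, avg salary = 241000/2 = $120500
  Marketing: 2 people, avg salary = 134000/2 = $67000
  Operations: 2 people, avg salary = 202000/2 = $101000

Highest average salary: Finance ($120500)

Finance ($120500)


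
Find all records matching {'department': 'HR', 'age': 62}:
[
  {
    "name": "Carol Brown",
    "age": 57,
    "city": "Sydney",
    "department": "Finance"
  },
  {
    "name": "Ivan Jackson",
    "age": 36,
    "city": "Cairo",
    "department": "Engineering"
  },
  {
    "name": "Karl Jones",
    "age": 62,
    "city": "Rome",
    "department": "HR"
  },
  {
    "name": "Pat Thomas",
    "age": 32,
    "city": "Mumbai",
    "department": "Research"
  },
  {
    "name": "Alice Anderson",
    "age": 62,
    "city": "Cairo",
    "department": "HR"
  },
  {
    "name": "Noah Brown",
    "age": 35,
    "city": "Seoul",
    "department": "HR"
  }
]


Search criteria: {'department': 'HR', 'age': 62}

Checking 6 records:
  Carol Brown: {department: Finance, age: 57}
  Ivan Jackson: {department: Engineering, age: 36}
  Karl Jones: {department: HR, age: 62} <-- MATCH
  Pat Thomas: {department: Research, age: 32}
  Alice Anderson: {department: HR, age: 62} <-- MATCH
  Noah Brown: {department: HR, age: 35}

Matches: ["Karl Jones", "Alice Anderson"]

["Karl Jones", "Alice Anderson"]


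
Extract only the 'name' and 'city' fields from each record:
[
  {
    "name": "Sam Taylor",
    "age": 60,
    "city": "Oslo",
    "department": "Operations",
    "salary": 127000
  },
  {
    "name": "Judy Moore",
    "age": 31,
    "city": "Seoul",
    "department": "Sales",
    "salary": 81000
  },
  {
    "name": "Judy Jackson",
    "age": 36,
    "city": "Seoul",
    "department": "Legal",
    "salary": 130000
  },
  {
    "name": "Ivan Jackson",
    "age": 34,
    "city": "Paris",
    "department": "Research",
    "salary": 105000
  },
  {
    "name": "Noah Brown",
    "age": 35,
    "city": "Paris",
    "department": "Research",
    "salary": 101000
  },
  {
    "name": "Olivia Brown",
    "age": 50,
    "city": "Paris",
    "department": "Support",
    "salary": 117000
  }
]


Original: 6 records with fields: name, age, city, department, salary
Keep: ['name', 'city']
Drop: ['age', 'department', 'salary']
Result: 6 records, 2 fields each

[
  {
    "name": "Sam Taylor",
    "city": "Oslo"
  },
  {
    "name": "Judy Moore",
    "city": "Seoul"
  },
  {
    "name": "Judy Jackson",
    "city": "Seoul"
  },
  {
    "name": "Ivan Jackson",
    "city": "Paris"
  },
  {
    "name": "Noah Brown",
    "city": "Paris"
  },
  {
    "name": "Olivia Brown",
    "city": "Paris"
  }
]


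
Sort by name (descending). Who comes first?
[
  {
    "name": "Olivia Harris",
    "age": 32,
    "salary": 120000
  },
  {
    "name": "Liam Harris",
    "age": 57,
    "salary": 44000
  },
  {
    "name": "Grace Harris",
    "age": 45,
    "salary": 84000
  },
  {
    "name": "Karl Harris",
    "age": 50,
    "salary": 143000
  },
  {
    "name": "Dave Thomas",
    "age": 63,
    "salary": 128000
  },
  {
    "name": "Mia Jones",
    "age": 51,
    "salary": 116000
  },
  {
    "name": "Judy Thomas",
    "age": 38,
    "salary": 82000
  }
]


Sort by: name (descending)

Sorted order:
  1. Olivia Harris (name = Olivia Harris)
  2. Mia Jones (name = Mia Jones)
  3. Liam Harris (name = Liam Harris)
  4. Karl Harris (name = Karl Harris)
  5. Judy Thomas (name = Judy Thomas)
  6. Grace Harris (name = Grace Harris)
  7. Dave Thomas (name = Dave Thomas)

First: Olivia Harris

Olivia Harris


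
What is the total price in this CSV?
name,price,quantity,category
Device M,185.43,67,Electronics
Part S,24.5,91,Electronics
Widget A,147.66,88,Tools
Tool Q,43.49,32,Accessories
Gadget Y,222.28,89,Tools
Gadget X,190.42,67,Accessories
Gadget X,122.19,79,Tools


Computing total price:
Values: [185.43, 24.5, 147.66, 43.49, 222.28, 190.42, 122.19]
Sum = 935.97

935.97


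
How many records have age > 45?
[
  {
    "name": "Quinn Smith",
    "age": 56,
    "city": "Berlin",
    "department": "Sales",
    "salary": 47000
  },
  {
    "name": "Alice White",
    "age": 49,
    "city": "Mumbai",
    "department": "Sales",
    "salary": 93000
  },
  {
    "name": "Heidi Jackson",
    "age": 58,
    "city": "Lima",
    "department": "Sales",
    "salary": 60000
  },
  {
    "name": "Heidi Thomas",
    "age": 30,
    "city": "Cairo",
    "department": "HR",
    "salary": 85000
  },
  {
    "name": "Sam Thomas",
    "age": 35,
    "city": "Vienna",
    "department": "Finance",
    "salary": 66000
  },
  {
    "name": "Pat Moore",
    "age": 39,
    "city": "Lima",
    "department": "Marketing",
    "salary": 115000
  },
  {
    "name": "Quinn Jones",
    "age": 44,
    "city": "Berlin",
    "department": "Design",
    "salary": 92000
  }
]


Data: 7 records
Condition: age > 45

Checking each record:
  Quinn Smith: 56 MATCH
  Alice White: 49 MATCH
  Heidi Jackson: 58 MATCH
  Heidi Thomas: 30
  Sam Thomas: 35
  Pat Moore: 39
  Quinn Jones: 44

Count: 3

3


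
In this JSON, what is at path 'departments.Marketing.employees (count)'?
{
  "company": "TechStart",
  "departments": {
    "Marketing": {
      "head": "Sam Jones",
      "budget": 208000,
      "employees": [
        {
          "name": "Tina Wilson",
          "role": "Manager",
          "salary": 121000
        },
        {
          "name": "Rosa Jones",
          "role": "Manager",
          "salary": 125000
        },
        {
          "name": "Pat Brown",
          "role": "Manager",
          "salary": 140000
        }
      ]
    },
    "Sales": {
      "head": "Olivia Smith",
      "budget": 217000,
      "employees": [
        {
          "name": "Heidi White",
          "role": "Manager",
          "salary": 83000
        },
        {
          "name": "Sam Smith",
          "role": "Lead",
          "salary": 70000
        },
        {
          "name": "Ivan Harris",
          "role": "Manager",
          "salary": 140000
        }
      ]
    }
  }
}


Path: departments.Marketing.employees (count)

Navigate:
  -> departments
  -> Marketing
  -> employees (array, length 3)

3


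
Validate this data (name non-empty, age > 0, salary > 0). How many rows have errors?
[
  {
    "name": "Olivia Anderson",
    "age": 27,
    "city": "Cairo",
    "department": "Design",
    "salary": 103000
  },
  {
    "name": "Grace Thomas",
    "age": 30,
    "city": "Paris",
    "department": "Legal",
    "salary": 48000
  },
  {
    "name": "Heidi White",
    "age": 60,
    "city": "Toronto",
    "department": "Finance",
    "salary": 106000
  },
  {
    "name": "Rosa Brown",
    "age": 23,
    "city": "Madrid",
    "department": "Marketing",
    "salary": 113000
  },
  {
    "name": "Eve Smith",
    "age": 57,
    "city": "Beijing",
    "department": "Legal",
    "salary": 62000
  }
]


Validating 5 records:
Rules: name non-empty, age > 0, salary > 0

  Row 1 (Olivia Anderson): OK
  Row 2 (Grace Thomas): OK
  Row 3 (Heidi White): OK
  Row 4 (Rosa Brown): OK
  Row 5 (Eve Smith): OK

Total errors: 0

0 errors


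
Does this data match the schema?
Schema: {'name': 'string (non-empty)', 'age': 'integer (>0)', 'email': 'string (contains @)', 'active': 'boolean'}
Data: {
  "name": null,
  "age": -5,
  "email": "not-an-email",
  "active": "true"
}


Validating each field against schema:
  name: FAIL (null is not a string)
  age: FAIL (-5 is not > 0)
  email: FAIL ("not-an-email" does not contain @)
  active: FAIL ("true" is not a boolean)

Result: INVALID (4 errors: name, age, email, active)

INVALID (4 errors: name, age, email, active)


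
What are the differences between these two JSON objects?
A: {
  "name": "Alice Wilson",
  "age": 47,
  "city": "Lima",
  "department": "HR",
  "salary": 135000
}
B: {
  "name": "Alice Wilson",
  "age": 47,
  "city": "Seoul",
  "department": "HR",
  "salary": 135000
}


Comparing each field (in key order):
  name: same
  age: same
  city: DIFFERENT
  department: same
  salary: same
Differences:
  city: Lima -> Seoul

1 field(s) changed

1 change: city


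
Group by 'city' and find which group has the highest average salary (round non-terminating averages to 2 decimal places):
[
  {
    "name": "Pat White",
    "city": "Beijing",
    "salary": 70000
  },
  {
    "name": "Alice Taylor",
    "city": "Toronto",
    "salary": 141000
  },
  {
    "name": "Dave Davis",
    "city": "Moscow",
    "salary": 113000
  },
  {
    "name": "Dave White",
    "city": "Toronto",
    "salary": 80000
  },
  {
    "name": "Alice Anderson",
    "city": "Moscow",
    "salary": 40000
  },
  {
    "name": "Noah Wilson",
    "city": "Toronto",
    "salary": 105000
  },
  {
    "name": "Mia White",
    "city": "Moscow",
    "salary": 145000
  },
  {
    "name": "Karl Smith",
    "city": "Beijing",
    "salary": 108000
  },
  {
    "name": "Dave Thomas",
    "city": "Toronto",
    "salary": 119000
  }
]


Group by: city

Groups:
  Beijing: 2 people, avg salary = 178000/2 = $89000
  Moscow: 3 people, avg salary = 298000/3 ≈ $99333.33
  Toronto: 4 people, avg salary = 445000/4 = $111250

Highest average salary: Toronto ($111250)

Toronto ($111250)


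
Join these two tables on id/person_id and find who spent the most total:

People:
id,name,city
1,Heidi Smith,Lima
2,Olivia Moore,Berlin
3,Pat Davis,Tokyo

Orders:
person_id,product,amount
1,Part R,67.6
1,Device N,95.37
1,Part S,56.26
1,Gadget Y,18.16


Join on: people.id = orders.person_id

Joined rows:
  Heidi Smith (Lima) bought Part R for $67.6
  Heidi Smith (Lima) bought Device N for $95.37
  Heidi Smith (Lima) bought Part S for $56.26
  Heidi Smith (Lima) bought Gadget Y for $18.16

Total per person:
  Heidi Smith: $237.39

Top spender: Heidi Smith ($237.39)

Heidi Smith ($237.39)


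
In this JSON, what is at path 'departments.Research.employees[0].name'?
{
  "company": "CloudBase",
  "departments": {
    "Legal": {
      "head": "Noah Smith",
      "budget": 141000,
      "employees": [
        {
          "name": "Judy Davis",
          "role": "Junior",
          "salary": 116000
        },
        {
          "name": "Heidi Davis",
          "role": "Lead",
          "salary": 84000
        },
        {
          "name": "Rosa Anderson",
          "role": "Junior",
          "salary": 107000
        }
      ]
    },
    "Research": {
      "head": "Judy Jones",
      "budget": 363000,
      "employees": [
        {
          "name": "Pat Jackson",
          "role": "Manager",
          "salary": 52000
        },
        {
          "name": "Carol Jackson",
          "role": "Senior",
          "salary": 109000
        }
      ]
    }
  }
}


Path: departments.Research.employees[0].name

Navigate:
  -> departments
  -> Research
  -> employees[0].name = 'Pat Jackson'

Pat Jackson


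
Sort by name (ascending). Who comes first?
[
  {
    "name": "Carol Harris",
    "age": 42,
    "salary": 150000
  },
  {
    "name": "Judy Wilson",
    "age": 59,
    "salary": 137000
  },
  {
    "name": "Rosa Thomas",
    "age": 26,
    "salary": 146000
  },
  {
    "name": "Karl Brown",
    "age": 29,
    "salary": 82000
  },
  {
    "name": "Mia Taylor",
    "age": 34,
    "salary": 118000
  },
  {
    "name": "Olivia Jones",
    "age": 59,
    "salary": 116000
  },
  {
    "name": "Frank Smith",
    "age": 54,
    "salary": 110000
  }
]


Sort by: name (ascending)

Sorted order:
  1. Carol Harris (name = Carol Harris)
  2. Frank Smith (name = Frank Smith)
  3. Judy Wilson (name = Judy Wilson)
  4. Karl Brown (name = Karl Brown)
  5. Mia Taylor (name = Mia Taylor)
  6. Olivia Jones (name = Olivia Jones)
  7. Rosa Thomas (name = Rosa Thomas)

First: Carol Harris

Carol Harris


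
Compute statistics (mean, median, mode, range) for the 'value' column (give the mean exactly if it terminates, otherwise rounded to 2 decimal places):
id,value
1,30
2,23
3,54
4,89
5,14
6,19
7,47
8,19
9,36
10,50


Data: [30, 23, 54, 89, 14, 19, 47, 19, 36, 50]
Count: 10
Sum: 381
Mean: 381/10 = 38.1
Sorted: [14, 19, 19, 23, 30, 36, 47, 50, 54, 89]
Median: 33.0
Mode: 19 (2 times)
Range: 89 - 14 = 75
Min: 14, Max: 89

mean=38.1, median=33.0, mode=19, range=75


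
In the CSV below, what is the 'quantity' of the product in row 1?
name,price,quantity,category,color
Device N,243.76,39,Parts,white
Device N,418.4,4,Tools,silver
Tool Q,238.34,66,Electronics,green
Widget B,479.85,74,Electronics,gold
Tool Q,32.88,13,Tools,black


Query: Row 1 ('Device N'), column 'quantity'
Value: 39

39


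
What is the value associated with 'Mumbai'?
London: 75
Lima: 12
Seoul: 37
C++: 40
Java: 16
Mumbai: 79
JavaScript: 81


Looking up key 'Mumbai'
Value: 79

79


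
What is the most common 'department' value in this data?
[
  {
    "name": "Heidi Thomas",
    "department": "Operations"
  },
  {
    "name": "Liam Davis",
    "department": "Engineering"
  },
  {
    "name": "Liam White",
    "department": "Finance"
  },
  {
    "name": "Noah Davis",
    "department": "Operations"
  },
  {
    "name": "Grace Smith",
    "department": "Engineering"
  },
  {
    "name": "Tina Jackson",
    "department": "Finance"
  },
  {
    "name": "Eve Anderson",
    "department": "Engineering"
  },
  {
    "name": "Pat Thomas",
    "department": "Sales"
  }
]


Counting 'department' values across 8 records:

  Engineering: 3 ###
  Operations: 2 ##
  Finance: 2 ##
  Sales: 1 #

Most common: Engineering (3 times)

Engineering (3 times)


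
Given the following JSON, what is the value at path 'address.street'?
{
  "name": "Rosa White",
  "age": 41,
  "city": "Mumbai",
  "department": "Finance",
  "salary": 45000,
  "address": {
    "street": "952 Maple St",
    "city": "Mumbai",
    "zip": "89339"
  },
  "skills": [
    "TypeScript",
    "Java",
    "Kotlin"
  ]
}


Query: address.street
Path: address -> street
Value: 952 Maple St

952 Maple St


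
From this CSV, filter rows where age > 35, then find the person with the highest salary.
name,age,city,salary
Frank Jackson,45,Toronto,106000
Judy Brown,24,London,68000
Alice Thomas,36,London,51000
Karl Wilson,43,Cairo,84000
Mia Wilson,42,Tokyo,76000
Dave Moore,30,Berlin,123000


Filter: age > 35
Sort by: salary (descending)

Filtered records (4):
  Frank Jackson, age 45, salary $106000
  Karl Wilson, age 43, salary $84000
  Mia Wilson, age 42, salary $76000
  Alice Thomas, age 36, salary $51000

Highest salary: Frank Jackson ($106000)

Frank Jackson


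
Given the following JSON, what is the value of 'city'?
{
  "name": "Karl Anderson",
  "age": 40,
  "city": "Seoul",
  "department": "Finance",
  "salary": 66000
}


Looking up field 'city'
Value: Seoul

Seoul


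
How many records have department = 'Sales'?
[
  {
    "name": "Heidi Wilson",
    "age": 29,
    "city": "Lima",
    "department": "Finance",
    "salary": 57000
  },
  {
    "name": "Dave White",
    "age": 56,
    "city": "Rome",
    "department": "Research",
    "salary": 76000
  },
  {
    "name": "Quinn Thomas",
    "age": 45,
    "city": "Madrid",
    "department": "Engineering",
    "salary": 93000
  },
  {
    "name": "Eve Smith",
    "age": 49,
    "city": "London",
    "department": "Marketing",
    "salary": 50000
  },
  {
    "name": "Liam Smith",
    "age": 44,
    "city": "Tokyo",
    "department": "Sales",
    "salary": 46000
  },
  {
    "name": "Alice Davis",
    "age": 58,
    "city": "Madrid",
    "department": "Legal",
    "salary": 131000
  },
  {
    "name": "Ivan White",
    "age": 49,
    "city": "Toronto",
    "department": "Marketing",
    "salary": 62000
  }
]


Data: 7 records
Condition: department = 'Sales'

Checking each record:
  Heidi Wilson: Finance
  Dave White: Research
  Quinn Thomas: Engineering
  Eve Smith: Marketing
  Liam Smith: Sales MATCH
  Alice Davis: Legal
  Ivan White: Marketing

Count: 1

1


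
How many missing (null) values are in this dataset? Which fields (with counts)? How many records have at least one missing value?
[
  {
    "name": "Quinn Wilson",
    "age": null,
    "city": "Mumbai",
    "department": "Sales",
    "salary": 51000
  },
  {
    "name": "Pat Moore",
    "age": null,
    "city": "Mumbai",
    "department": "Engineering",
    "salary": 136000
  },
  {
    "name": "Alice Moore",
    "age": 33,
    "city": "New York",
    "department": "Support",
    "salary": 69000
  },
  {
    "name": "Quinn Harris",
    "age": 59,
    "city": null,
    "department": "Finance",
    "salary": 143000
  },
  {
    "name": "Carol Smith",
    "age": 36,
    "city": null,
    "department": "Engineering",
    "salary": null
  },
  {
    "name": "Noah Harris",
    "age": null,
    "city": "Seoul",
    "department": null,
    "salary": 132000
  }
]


Checking for missing (null) values in 6 records:

  Quinn Wilson: age
  Pat Moore: age
  Alice Moore: complete
  Quinn Harris: city
  Carol Smith: city, salary
  Noah Harris: age, department

Per field:
  name: 0 missing
  age: 3 missing
  city: 2 missing
  department: 1 missing
  salary: 1 missing

Total missing values: 7
Records with any missing: 5

7 missing values (age: 3, city: 2, department: 1, salary: 1); 5 incomplete records


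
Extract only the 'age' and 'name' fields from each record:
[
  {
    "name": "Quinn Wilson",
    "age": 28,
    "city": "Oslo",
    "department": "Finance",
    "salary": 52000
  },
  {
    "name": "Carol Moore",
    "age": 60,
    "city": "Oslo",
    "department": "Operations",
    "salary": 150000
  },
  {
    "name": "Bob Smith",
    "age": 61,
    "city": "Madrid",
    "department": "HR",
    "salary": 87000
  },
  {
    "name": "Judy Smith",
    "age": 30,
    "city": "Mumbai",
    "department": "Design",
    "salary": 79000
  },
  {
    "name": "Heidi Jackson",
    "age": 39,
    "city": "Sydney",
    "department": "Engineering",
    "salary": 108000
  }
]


Original: 5 records with fields: name, age, city, department, salary
Keep: ['age', 'name']
Drop: ['city', 'department', 'salary']
Result: 5 records, 2 fields each

[
  {
    "age": 28,
    "name": "Quinn Wilson"
  },
  {
    "age": 60,
    "name": "Carol Moore"
  },
  {
    "age": 61,
    "name": "Bob Smith"
  },
  {
    "age": 30,
    "name": "Judy Smith"
  },
  {
    "age": 39,
    "name": "Heidi Jackson"
  }
]


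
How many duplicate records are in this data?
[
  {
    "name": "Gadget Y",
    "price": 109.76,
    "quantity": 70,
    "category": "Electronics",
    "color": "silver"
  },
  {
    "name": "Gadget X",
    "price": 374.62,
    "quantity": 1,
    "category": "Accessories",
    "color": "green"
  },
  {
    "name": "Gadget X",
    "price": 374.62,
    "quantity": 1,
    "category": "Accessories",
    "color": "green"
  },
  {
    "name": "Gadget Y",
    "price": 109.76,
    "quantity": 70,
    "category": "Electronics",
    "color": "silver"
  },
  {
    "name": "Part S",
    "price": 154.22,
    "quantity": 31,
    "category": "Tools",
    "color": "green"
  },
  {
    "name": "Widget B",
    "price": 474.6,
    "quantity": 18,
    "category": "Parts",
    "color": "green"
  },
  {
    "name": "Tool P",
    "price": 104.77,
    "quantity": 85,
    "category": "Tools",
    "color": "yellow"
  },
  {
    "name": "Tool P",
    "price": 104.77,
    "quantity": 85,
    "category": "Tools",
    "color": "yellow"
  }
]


Checking 8 records for duplicates:

  Row 1: Gadget Y ($109.76, qty 70)
  Row 2: Gadget X ($374.62, qty 1)
  Row 3: Gadget X ($374.62, qty 1) <-- DUPLICATE
  Row 4: Gadget Y ($109.76, qty 70) <-- DUPLICATE
  Row 5: Part S ($154.22, qty 31)
  Row 6: Widget B ($474.6, qty 18)
  Row 7: Tool P ($104.77, qty 85)
  Row 8: Tool P ($104.77, qty 85) <-- DUPLICATE

Duplicates found: 3
Unique records: 5

3 duplicates, 5 unique


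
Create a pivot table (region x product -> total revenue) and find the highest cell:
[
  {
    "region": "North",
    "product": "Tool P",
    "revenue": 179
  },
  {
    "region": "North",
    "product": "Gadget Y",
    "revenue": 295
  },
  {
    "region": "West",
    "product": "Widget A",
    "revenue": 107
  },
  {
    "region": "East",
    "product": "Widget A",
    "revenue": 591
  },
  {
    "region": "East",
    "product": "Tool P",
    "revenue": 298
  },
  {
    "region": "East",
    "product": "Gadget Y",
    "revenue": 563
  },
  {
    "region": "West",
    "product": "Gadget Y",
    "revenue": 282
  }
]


Pivot: region (rows) x product (columns) -> total revenue

     Gadget Y      Tool P        Widget A    
East           563           298           591  
North          295           179             0  
West           282             0           107  

Highest: East / Widget A = $591

East / Widget A = $591


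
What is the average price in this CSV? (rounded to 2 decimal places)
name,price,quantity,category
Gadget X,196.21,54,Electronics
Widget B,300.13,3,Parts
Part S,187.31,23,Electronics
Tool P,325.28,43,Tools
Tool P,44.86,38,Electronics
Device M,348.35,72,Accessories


Computing average price:
Values: [196.21, 300.13, 187.31, 325.28, 44.86, 348.35]
Sum = 1402.14
Count = 6
Average = 1402.14/6 = 233.69

233.69


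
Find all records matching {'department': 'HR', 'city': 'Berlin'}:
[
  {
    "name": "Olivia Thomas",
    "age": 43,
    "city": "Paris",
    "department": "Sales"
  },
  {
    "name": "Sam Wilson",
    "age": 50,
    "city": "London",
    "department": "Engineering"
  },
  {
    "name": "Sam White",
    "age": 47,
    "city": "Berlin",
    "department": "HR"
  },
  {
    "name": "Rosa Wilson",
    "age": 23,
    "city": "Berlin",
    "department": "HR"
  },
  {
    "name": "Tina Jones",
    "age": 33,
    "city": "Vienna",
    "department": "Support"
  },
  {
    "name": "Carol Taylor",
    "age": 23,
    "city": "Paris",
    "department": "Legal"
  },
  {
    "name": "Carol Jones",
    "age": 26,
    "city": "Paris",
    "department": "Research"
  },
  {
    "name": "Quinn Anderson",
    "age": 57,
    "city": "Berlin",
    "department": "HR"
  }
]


Search criteria: {'department': 'HR', 'city': 'Berlin'}

Checking 8 records:
  Olivia Thomas: {department: Sales, city: Paris}
  Sam Wilson: {department: Engineering, city: London}
  Sam White: {department: HR, city: Berlin} <-- MATCH
  Rosa Wilson: {department: HR, city: Berlin} <-- MATCH
  Tina Jones: {department: Support, city: Vienna}
  Carol Taylor: {department: Legal, city: Paris}
  Carol Jones: {department: Research, city: Paris}
  Quinn Anderson: {department: HR, city: Berlin} <-- MATCH

Matches: ["Sam White", "Rosa Wilson", "Quinn Anderson"]

["Sam White", "Rosa Wilson", "Quinn Anderson"]


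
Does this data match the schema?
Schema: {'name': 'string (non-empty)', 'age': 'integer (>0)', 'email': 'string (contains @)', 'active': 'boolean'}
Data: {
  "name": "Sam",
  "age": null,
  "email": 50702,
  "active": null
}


Validating each field against schema:
  name: OK (non-empty string)
  age: FAIL (null is not an integer)
  email: FAIL (50702 is not a string)
  active: FAIL (null is not a boolean)

Result: INVALID (3 errors: age, email, active)

INVALID (3 errors: age, email, active)


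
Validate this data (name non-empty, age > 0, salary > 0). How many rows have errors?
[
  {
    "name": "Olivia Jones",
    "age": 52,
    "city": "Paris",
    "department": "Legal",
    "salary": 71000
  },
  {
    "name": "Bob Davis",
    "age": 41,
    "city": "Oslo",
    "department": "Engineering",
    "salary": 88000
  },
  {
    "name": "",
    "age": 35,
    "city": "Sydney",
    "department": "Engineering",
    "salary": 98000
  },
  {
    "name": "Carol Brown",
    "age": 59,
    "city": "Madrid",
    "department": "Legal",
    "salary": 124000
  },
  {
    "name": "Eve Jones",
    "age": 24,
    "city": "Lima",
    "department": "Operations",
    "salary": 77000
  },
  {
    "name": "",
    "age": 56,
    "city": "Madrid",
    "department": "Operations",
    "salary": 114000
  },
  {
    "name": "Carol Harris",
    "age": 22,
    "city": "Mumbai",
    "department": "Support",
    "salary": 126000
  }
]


Validating 7 records:
Rules: name non-empty, age > 0, salary > 0

  Row 1 (Olivia Jones): OK
  Row 2 (Bob Davis): OK
  Row 3 (???): empty name
  Row 4 (Carol Brown): OK
  Row 5 (Eve Jones): OK
  Row 6 (???): empty name
  Row 7 (Carol Harris): OK

Total errors: 2

2 errors


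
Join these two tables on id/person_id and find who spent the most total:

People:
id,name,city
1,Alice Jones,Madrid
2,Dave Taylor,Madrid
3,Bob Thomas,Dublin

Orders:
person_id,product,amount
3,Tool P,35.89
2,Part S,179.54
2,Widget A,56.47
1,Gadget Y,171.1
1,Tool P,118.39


Join on: people.id = orders.person_id

Joined rows:
  Bob Thomas (Dublin) bought Tool P for $35.89
  Dave Taylor (Madrid) bought Part S for $179.54
  Dave Taylor (Madrid) bought Widget A for $56.47
  Alice Jones (Madrid) bought Gadget Y for $171.1
  Alice Jones (Madrid) bought Tool P for $118.39

Total per person:
  Alice Jones: $289.49
  Dave Taylor: $236.01
  Bob Thomas: $35.89

Top spender: Alice Jones ($289.49)

Alice Jones ($289.49)


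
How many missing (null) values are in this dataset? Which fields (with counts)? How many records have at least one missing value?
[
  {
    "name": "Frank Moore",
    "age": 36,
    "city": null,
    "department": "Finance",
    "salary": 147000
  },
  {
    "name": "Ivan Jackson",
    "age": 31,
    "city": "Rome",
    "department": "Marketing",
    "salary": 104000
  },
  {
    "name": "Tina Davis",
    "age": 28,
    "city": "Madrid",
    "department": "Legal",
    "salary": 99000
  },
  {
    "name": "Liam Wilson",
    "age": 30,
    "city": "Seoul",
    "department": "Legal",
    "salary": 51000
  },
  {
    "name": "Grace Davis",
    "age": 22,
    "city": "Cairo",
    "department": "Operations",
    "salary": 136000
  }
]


Checking for missing (null) values in 5 records:

  Frank Moore: city
  Ivan Jackson: complete
  Tina Davis: complete
  Liam Wilson: complete
  Grace Davis: complete

Per field:
  name: 0 missing
  age: 0 missing
  city: 1 missing
  department: 0 missing
  salary: 0 missing

Total missing values: 1
Records with any missing: 1

1 missing values (city: 1); 1 incomplete records


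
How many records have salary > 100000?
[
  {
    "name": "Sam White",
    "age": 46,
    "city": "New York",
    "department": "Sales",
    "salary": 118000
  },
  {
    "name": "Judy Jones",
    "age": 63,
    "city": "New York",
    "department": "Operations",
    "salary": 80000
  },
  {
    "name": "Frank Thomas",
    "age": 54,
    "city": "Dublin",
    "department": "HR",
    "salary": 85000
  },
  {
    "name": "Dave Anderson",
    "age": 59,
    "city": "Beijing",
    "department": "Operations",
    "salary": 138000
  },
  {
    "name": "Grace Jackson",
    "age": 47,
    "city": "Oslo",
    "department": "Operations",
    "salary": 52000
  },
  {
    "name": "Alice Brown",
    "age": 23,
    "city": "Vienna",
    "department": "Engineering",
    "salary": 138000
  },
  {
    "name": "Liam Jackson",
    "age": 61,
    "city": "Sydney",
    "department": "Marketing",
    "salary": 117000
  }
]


Data: 7 records
Condition: salary > 100000

Checking each record:
  Sam White: 118000 MATCH
  Judy Jones: 80000
  Frank Thomas: 85000
  Dave Anderson: 138000 MATCH
  Grace Jackson: 52000
  Alice Brown: 138000 MATCH
  Liam Jackson: 117000 MATCH

Count: 4

4


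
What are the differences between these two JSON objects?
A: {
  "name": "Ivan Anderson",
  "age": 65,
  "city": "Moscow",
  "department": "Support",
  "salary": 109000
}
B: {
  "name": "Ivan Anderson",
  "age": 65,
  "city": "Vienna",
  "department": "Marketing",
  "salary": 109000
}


Comparing each field (in key order):
  name: same
  age: same
  city: DIFFERENT
  department: DIFFERENT
  salary: same
Differences:
  city: Moscow -> Vienna
  department: Support -> Marketing

2 field(s) changed

2 changes: city, department


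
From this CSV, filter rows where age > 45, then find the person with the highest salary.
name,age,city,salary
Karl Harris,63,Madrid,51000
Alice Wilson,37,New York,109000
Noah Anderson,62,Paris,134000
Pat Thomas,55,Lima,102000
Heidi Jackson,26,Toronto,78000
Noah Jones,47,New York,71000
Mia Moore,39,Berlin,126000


Filter: age > 45
Sort by: salary (descending)

Filtered records (4):
  Noah Anderson, age 62, salary $134000
  Pat Thomas, age 55, salary $102000
  Noah Jones, age 47, salary $71000
  Karl Harris, age 63, salary $51000

Highest salary: Noah Anderson ($134000)

Noah Anderson
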